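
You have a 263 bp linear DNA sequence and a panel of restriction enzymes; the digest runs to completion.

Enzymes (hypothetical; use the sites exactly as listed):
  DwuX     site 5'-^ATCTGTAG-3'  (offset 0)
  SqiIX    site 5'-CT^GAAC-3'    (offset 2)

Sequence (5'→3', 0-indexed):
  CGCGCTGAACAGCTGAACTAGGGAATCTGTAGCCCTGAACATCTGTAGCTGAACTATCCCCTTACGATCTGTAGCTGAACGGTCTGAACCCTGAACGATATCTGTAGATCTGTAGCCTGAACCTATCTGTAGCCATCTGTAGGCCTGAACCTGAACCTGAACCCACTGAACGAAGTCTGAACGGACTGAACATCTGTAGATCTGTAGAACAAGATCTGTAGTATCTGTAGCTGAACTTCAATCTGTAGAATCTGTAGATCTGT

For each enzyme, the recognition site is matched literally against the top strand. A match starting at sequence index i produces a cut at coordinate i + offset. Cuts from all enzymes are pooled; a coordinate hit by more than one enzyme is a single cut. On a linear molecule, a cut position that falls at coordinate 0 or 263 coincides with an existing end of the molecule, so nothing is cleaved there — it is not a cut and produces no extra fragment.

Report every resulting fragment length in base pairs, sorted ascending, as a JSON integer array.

Per-enzyme occurrences:
  DwuX ATCTGTAG/0: at [24, 40, 66, 99, 107, 124, 134, 191, 199, 213, 222, 240, 249] ⇒ [24, 40, 66, 99, 107, 124, 134, 191, 199, 213, 222, 240, 249]
  SqiIX CTGAAC/2: at [4, 12, 34, 48, 74, 83, 90, 116, 144, 150, 156, 165, 176, 185, 230] ⇒ [6, 14, 36, 50, 76, 85, 92, 118, 146, 152, 158, 167, 178, 187, 232]

All cut coordinates (distinct, sorted): [6, 14, 24, 36, 40, 50, 66, 76, 85, 92, 99, 107, 118, 124, 134, 146, 152, 158, 167, 178, 187, 191, 199, 213, 222, 232, 240, 249]

Fragments:
  [0,6): 6 bp
  [6,14): 8 bp
  [14,24): 10 bp
  [24,36): 12 bp
  [36,40): 4 bp
  [40,50): 10 bp
  [50,66): 16 bp
  [66,76): 10 bp
  [76,85): 9 bp
  [85,92): 7 bp
  [92,99): 7 bp
  [99,107): 8 bp
  [107,118): 11 bp
  [118,124): 6 bp
  [124,134): 10 bp
  [134,146): 12 bp
  [146,152): 6 bp
  [152,158): 6 bp
  [158,167): 9 bp
  [167,178): 11 bp
  [178,187): 9 bp
  [187,191): 4 bp
  [191,199): 8 bp
  [199,213): 14 bp
  [213,222): 9 bp
  [222,232): 10 bp
  [232,240): 8 bp
  [240,249): 9 bp
  [249,263): 14 bp

[4,4,6,6,6,6,7,7,8,8,8,8,9,9,9,9,9,10,10,10,10,10,11,11,12,12,14,14,16]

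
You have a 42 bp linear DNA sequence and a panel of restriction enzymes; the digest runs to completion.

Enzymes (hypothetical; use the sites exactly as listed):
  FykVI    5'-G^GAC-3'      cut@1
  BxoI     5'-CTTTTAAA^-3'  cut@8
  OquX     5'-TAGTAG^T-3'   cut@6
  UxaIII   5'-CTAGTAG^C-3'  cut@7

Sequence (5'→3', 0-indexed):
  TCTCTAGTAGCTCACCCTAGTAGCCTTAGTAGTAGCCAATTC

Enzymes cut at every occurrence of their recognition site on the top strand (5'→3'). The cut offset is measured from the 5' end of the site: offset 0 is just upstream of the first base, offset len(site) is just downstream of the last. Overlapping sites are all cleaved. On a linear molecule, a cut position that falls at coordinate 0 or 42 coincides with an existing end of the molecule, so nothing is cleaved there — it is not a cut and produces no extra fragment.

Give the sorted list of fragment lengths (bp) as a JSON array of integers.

Per-enzyme occurrences:
  FykVI (GGAC, off=1): no sites
  BxoI (CTTTTAAA, off=8): no sites
  OquX (TAGTAGT, off=6): starts [26] → cuts [32]
  UxaIII (CTAGTAGC, off=7): starts [3, 16] → cuts [10, 23]

Pooled cuts: [10, 23, 32]

Fragments:
  [0,10): 10 bp
  [10,23): 13 bp
  [23,32): 9 bp
  [32,42): 10 bp

[9,10,10,13]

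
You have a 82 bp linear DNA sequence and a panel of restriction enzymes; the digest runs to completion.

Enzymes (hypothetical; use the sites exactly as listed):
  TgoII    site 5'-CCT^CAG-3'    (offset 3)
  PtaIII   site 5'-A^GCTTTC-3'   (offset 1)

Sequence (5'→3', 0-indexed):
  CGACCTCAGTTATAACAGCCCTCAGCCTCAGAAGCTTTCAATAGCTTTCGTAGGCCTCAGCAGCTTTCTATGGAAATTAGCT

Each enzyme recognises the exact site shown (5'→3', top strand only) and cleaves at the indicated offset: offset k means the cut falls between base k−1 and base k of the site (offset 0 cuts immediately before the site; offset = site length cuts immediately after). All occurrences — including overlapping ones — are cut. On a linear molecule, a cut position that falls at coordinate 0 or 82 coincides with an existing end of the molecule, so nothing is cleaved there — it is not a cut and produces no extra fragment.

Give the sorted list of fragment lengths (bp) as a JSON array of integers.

Scan for sites:
  TgoII CCTCAG/3: at [3, 19, 25, 54] ⇒ [6, 22, 28, 57]
  PtaIII AGCTTTC/1: at [32, 42, 61] ⇒ [33, 43, 62]

Pooled cuts: [6, 22, 28, 33, 43, 57, 62]

Fragments:
  [0,6): 6 bp
  [6,22): 16 bp
  [22,28): 6 bp
  [28,33): 5 bp
  [33,43): 10 bp
  [43,57): 14 bp
  [57,62): 5 bp
  [62,82): 20 bp

[5,5,6,6,10,14,16,20]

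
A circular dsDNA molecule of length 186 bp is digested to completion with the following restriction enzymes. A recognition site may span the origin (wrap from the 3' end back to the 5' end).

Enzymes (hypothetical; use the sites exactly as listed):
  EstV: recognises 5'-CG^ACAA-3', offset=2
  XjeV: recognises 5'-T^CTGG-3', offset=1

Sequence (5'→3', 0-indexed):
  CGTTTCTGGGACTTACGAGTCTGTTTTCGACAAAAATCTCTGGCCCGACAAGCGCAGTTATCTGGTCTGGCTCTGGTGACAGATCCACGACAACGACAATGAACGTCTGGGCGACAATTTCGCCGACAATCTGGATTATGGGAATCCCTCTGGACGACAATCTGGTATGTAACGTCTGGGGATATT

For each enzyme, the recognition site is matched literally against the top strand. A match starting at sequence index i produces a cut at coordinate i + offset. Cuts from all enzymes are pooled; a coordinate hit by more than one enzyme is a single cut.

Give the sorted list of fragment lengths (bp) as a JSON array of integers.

[5,5,5,6,6,7,7,8,10,11,12,14,14,16,17,19,24]

Site scan:
  EstV (CGACAA, off=2): starts [27, 45, 87, 93, 111, 123, 154] → cuts [29, 47, 89, 95, 113, 125, 156]
  XjeV (TCTGG, off=1): starts [4, 38, 60, 65, 71, 105, 129, 148, 160, 174] → cuts [5, 39, 61, 66, 72, 106, 130, 149, 161, 175]

All cut coordinates (distinct, sorted): [5, 29, 39, 47, 61, 66, 72, 89, 95, 106, 113, 125, 130, 149, 156, 161, 175]

Fragments:
  5→29: 24 bp
  29→39: 10 bp
  39→47: 8 bp
  47→61: 14 bp
  61→66: 5 bp
  66→72: 6 bp
  72→89: 17 bp
  89→95: 6 bp
  95→106: 11 bp
  106→113: 7 bp
  113→125: 12 bp
  125→130: 5 bp
  130→149: 19 bp
  149→156: 7 bp
  156→161: 5 bp
  161→175: 14 bp
  175→5 (wrap): 186-175+5 = 16 bp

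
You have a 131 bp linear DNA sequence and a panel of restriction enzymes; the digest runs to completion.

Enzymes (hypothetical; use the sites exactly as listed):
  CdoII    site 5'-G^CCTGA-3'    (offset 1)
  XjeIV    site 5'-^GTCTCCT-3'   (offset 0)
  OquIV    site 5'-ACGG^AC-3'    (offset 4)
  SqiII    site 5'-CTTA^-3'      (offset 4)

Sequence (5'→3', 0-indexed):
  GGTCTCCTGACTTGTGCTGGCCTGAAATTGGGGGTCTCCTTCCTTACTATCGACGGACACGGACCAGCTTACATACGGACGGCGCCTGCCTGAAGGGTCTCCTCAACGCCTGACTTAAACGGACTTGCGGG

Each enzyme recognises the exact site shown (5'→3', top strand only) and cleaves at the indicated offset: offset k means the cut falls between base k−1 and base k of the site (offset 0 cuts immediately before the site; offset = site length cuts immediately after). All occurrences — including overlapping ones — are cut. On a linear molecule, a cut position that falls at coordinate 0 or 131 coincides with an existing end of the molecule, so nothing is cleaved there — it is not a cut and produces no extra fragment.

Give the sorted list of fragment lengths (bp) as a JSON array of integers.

Site scan:
  CdoII (GCCTGA, off=1): starts [19, 87, 107] → cuts [20, 88, 108]
  XjeIV (GTCTCCT, off=0): starts [1, 33, 96] → cuts [1, 33, 96]
  OquIV (ACGGAC, off=4): starts [52, 58, 74, 118] → cuts [56, 62, 78, 122]
  SqiII (CTTA, off=4): starts [42, 67, 113] → cuts [46, 71, 117]

All cut coordinates (distinct, sorted): [1, 20, 33, 46, 56, 62, 71, 78, 88, 96, 108, 117, 122]

Fragments:
  [0,1): 1 bp
  [1,20): 19 bp
  [20,33): 13 bp
  [33,46): 13 bp
  [46,56): 10 bp
  [56,62): 6 bp
  [62,71): 9 bp
  [71,78): 7 bp
  [78,88): 10 bp
  [88,96): 8 bp
  [96,108): 12 bp
  [108,117): 9 bp
  [117,122): 5 bp
  [122,131): 9 bp

[1,5,6,7,8,9,9,9,10,10,12,13,13,19]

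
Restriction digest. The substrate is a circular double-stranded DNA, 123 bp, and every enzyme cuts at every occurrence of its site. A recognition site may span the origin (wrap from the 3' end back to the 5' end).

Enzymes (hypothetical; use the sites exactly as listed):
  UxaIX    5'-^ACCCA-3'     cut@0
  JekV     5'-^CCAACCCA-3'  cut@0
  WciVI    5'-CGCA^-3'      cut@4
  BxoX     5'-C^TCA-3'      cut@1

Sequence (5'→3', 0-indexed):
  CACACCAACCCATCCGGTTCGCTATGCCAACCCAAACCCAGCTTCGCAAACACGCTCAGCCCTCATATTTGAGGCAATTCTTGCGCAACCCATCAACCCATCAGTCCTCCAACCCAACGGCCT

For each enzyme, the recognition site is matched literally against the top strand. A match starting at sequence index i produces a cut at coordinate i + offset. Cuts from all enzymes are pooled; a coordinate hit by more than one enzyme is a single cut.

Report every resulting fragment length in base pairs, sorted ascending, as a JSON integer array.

Scan for sites:
  UxaIX (ACCCA, off=0): starts [7, 29, 35, 87, 95, 111] → cuts [7, 29, 35, 87, 95, 111]
  JekV (CCAACCCA, off=0): starts [4, 26, 108] → cuts [4, 26, 108]
  WciVI (CGCA, off=4): starts [44, 83] → cuts [48, 87]
  BxoX (CTCA, off=1): starts [54, 61, 121] → cuts [55, 62, 122]

All cut coordinates (distinct, sorted): [4, 7, 26, 29, 35, 48, 55, 62, 87, 95, 108, 111, 122]

Fragment lengths:
  4→7: 3 bp
  7→26: 19 bp
  26→29: 3 bp
  29→35: 6 bp
  35→48: 13 bp
  48→55: 7 bp
  55→62: 7 bp
  62→87: 25 bp
  87→95: 8 bp
  95→108: 13 bp
  108→111: 3 bp
  111→122: 11 bp
  122→4 (wrap): 123-122+4 = 5 bp

[3,3,3,5,6,7,7,8,11,13,13,19,25]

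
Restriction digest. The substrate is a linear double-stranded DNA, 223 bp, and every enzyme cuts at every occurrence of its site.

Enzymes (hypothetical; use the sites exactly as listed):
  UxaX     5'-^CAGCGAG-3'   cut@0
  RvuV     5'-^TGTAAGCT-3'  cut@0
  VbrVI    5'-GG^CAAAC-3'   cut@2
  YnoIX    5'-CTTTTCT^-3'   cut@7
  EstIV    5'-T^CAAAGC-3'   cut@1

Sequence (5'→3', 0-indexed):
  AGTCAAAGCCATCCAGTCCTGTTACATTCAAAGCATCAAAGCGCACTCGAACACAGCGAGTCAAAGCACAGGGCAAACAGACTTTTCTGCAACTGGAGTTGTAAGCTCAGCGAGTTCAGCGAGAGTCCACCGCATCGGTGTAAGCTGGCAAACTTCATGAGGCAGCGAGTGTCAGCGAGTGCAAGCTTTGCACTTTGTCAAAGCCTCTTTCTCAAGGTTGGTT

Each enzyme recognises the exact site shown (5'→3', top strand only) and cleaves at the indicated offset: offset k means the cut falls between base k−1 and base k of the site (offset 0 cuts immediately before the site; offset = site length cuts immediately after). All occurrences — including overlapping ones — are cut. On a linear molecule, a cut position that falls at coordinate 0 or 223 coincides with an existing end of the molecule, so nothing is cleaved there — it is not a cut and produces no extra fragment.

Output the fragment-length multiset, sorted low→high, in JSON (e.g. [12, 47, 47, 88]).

[3,8,8,8,9,10,10,11,12,14,15,17,22,25,25,26]

Per-enzyme occurrences:
  UxaX (CAGCGAG, off=0): starts [53, 107, 116, 162, 172] → cuts [53, 107, 116, 162, 172]
  RvuV (TGTAAGCT, off=0): starts [99, 138] → cuts [99, 138]
  VbrVI (GGCAAAC, off=2): starts [71, 146] → cuts [73, 148]
  YnoIX (CTTTTCT, off=7): starts [81] → cuts [88]
  EstIV (TCAAAGC, off=1): starts [2, 27, 35, 60, 197] → cuts [3, 28, 36, 61, 198]

Pooled cuts: [3, 28, 36, 53, 61, 73, 88, 99, 107, 116, 138, 148, 162, 172, 198]

Fragments:
  [0,3): 3 bp
  [3,28): 25 bp
  [28,36): 8 bp
  [36,53): 17 bp
  [53,61): 8 bp
  [61,73): 12 bp
  [73,88): 15 bp
  [88,99): 11 bp
  [99,107): 8 bp
  [107,116): 9 bp
  [116,138): 22 bp
  [138,148): 10 bp
  [148,162): 14 bp
  [162,172): 10 bp
  [172,198): 26 bp
  [198,223): 25 bp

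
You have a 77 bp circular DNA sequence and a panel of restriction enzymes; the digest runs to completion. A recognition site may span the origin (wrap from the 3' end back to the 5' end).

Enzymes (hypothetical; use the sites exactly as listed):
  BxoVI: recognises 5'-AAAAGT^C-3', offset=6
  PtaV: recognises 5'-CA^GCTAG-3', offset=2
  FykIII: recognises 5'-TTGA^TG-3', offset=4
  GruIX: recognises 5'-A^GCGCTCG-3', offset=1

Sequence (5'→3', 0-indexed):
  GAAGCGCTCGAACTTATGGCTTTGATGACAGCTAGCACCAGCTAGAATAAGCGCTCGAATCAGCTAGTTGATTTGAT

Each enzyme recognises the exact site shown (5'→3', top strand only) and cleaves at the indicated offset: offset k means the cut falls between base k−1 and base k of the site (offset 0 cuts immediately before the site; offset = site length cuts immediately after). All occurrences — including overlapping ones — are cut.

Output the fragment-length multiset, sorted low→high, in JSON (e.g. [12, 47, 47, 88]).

[4,5,10,10,12,14,22]

Per-enzyme occurrences:
  BxoVI (AAAAGTC, off=6): no sites
  PtaV (CAGCTAG, off=2): starts [28, 38, 60] → cuts [30, 40, 62]
  FykIII (TTGATG, off=4): starts [21, 72] → cuts [25, 76]
  GruIX (AGCGCTCG, off=1): starts [2, 49] → cuts [3, 50]

Pooled cuts: [3, 25, 30, 40, 50, 62, 76]

Fragment lengths:
  3→25: 22 bp
  25→30: 5 bp
  30→40: 10 bp
  40→50: 10 bp
  50→62: 12 bp
  62→76: 14 bp
  76→3 (wrap): 77-76+3 = 4 bp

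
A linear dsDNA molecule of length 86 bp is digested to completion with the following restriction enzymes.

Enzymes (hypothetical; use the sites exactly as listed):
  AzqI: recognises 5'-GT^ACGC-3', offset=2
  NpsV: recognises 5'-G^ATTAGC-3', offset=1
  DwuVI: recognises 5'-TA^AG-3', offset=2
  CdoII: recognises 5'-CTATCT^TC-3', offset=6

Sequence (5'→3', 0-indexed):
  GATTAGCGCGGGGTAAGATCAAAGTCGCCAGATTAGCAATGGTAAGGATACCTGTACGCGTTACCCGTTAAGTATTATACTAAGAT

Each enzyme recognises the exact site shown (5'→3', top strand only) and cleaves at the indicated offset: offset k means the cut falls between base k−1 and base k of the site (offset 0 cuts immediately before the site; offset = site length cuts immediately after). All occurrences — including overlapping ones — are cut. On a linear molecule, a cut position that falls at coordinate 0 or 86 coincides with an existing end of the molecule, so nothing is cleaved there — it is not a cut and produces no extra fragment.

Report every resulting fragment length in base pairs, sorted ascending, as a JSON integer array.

Per-enzyme occurrences:
  AzqI GTACGC/2: at [53] ⇒ [55]
  NpsV GATTAGC/1: at [0, 30] ⇒ [1, 31]
  DwuVI TAAG/2: at [13, 42, 68, 80] ⇒ [15, 44, 70, 82]
  CdoII (CTATCTTC, off=6): no sites

Pooled cuts: [1, 15, 31, 44, 55, 70, 82]

Fragments:
  [0,1): 1 bp
  [1,15): 14 bp
  [15,31): 16 bp
  [31,44): 13 bp
  [44,55): 11 bp
  [55,70): 15 bp
  [70,82): 12 bp
  [82,86): 4 bp

[1,4,11,12,13,14,15,16]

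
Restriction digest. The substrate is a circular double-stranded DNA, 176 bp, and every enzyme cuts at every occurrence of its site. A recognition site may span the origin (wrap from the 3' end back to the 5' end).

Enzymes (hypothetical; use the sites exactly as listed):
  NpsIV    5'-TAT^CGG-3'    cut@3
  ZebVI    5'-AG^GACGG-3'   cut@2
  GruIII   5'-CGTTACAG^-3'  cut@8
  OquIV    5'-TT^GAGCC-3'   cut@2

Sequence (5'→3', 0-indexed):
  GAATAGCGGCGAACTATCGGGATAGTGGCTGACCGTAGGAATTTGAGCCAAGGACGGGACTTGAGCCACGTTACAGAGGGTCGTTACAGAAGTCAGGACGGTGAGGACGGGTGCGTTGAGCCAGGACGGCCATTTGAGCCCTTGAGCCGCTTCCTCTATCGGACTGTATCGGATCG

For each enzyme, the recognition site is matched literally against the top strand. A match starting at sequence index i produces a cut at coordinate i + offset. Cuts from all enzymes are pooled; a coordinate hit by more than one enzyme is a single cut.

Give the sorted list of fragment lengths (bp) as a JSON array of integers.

Scan for sites:
  NpsIV TATCGG/3: at [14, 156, 166] ⇒ [17, 159, 169]
  ZebVI AGGACGG/2: at [50, 94, 103, 122] ⇒ [52, 96, 105, 124]
  GruIII CGTTACAG/8: at [68, 81] ⇒ [76, 89]
  OquIV TTGAGCC/2: at [42, 60, 115, 133, 141] ⇒ [44, 62, 117, 135, 143]

All cut coordinates (distinct, sorted): [17, 44, 52, 62, 76, 89, 96, 105, 117, 124, 135, 143, 159, 169]

Fragment lengths:
  17→44: 27 bp
  44→52: 8 bp
  52→62: 10 bp
  62→76: 14 bp
  76→89: 13 bp
  89→96: 7 bp
  96→105: 9 bp
  105→117: 12 bp
  117→124: 7 bp
  124→135: 11 bp
  135→143: 8 bp
  143→159: 16 bp
  159→169: 10 bp
  169→17 (wrap): 176-169+17 = 24 bp

[7,7,8,8,9,10,10,11,12,13,14,16,24,27]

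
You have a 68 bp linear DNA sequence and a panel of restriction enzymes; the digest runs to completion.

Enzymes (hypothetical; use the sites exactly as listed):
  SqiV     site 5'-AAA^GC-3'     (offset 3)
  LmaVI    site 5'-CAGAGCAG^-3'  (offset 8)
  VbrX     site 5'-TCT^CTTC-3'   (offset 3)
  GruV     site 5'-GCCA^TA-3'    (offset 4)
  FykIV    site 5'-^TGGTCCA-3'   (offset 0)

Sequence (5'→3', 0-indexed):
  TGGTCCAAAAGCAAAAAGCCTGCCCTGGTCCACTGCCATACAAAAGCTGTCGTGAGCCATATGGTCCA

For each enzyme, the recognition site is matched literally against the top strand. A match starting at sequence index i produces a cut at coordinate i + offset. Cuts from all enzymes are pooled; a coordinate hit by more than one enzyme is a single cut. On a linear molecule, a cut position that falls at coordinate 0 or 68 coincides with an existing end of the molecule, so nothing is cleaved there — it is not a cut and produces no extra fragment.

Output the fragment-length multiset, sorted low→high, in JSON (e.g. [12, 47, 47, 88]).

[2,7,7,7,8,10,13,14]

Per-enzyme occurrences:
  SqiV AAAGC/3: at [7, 14, 42] ⇒ [10, 17, 45]
  LmaVI (CAGAGCAG, off=8): no sites
  VbrX (TCTCTTC, off=3): no sites
  GruV GCCATA/4: at [34, 55] ⇒ [38, 59]
  FykIV TGGTCCA/0: at [0, 25, 61] ⇒ [25, 61] (position 0 is a terminus of the linear molecule — no cut)

All cut coordinates (distinct, sorted): [10, 17, 25, 38, 45, 59, 61]

Fragment lengths:
  [0,10): 10 bp
  [10,17): 7 bp
  [17,25): 8 bp
  [25,38): 13 bp
  [38,45): 7 bp
  [45,59): 14 bp
  [59,61): 2 bp
  [61,68): 7 bp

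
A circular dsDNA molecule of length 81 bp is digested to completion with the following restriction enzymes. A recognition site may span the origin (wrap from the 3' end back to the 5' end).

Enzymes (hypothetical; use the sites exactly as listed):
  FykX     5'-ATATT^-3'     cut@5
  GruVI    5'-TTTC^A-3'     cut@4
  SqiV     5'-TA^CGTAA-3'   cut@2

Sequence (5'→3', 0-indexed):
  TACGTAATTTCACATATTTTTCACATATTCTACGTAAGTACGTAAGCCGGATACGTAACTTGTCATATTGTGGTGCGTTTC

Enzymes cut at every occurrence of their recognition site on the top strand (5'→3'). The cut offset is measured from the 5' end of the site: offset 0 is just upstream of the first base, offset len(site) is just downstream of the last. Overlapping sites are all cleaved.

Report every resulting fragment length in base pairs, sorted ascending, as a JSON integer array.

[3,4,7,7,8,9,13,14,16]

Site scan:
  FykX (ATATT, off=5): starts [13, 24, 64] → cuts [18, 29, 69]
  GruVI (TTTCA, off=4): starts [7, 18] → cuts [11, 22]
  SqiV (TACGTAA, off=2): starts [0, 30, 38, 51] → cuts [2, 32, 40, 53]

All cut coordinates (distinct, sorted): [2, 11, 18, 22, 29, 32, 40, 53, 69]

Fragment lengths:
  2→11: 9 bp
  11→18: 7 bp
  18→22: 4 bp
  22→29: 7 bp
  29→32: 3 bp
  32→40: 8 bp
  40→53: 13 bp
  53→69: 16 bp
  69→2 (wrap): 81-69+2 = 14 bp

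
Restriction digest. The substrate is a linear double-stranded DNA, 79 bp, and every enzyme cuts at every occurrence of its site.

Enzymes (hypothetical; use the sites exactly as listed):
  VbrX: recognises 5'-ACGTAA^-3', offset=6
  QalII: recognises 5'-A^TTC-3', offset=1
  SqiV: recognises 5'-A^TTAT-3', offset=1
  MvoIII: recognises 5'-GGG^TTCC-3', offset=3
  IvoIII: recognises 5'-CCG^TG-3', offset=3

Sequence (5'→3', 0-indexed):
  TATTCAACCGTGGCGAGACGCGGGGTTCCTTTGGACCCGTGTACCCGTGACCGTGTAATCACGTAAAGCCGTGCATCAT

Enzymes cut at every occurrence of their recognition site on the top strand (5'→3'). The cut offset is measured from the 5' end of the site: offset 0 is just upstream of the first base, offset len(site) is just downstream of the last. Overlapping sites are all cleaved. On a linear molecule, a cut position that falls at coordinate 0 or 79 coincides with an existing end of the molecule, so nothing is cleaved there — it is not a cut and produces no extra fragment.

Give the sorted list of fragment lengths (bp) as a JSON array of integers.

[2,5,6,8,8,8,13,14,15]

Per-enzyme occurrences:
  VbrX ACGTAA/6: at [60] ⇒ [66]
  QalII ATTC/1: at [1] ⇒ [2]
  SqiV (ATTAT, off=1): no sites
  MvoIII GGGTTCC/3: at [22] ⇒ [25]
  IvoIII CCGTG/3: at [7, 36, 44, 50, 68] ⇒ [10, 39, 47, 53, 71]

All cut coordinates (distinct, sorted): [2, 10, 25, 39, 47, 53, 66, 71]

Fragment lengths:
  [0,2): 2 bp
  [2,10): 8 bp
  [10,25): 15 bp
  [25,39): 14 bp
  [39,47): 8 bp
  [47,53): 6 bp
  [53,66): 13 bp
  [66,71): 5 bp
  [71,79): 8 bp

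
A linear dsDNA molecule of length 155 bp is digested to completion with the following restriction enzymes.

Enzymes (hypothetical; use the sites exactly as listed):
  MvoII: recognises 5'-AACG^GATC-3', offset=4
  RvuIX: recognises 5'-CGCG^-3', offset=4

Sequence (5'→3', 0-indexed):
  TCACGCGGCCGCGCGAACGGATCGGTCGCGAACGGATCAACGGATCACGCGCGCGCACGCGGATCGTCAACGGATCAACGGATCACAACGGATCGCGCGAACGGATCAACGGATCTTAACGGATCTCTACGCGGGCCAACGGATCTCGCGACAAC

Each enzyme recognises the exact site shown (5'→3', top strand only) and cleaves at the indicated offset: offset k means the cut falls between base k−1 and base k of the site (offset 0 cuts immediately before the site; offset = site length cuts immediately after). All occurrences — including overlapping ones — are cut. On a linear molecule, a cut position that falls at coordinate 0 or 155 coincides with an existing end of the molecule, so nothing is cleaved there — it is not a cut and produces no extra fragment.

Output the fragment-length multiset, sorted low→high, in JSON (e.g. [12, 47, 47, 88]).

Per-enzyme occurrences:
  MvoII (AACGGATC, off=4): starts [15, 30, 38, 68, 76, 86, 99, 107, 117, 137] → cuts [19, 34, 42, 72, 80, 90, 103, 111, 121, 141]
  RvuIX (CGCG, off=4): starts [3, 9, 11, 26, 47, 49, 51, 57, 93, 95, 129, 146] → cuts [7, 13, 15, 30, 51, 53, 55, 61, 97, 99, 133, 150]

Pooled cuts: [7, 13, 15, 19, 30, 34, 42, 51, 53, 55, 61, 72, 80, 90, 97, 99, 103, 111, 121, 133, 141, 150]

Fragments:
  [0,7): 7 bp
  [7,13): 6 bp
  [13,15): 2 bp
  [15,19): 4 bp
  [19,30): 11 bp
  [30,34): 4 bp
  [34,42): 8 bp
  [42,51): 9 bp
  [51,53): 2 bp
  [53,55): 2 bp
  [55,61): 6 bp
  [61,72): 11 bp
  [72,80): 8 bp
  [80,90): 10 bp
  [90,97): 7 bp
  [97,99): 2 bp
  [99,103): 4 bp
  [103,111): 8 bp
  [111,121): 10 bp
  [121,133): 12 bp
  [133,141): 8 bp
  [141,150): 9 bp
  [150,155): 5 bp

[2,2,2,2,4,4,4,5,6,6,7,7,8,8,8,8,9,9,10,10,11,11,12]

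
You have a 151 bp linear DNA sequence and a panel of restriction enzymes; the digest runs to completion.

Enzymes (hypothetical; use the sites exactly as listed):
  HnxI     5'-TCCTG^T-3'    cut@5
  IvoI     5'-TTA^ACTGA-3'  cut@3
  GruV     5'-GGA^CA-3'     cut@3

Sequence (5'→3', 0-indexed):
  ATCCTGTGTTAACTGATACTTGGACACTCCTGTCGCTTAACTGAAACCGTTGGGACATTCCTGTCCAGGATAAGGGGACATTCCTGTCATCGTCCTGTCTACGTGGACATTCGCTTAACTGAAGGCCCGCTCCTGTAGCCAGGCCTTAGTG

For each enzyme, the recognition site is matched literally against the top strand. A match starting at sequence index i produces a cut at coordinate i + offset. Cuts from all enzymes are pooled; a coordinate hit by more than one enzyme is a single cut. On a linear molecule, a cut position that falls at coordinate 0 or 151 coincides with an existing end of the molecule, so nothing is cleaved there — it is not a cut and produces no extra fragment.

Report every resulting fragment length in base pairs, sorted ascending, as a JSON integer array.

Per-enzyme occurrences:
  HnxI TCCTGT/5: at [1, 27, 58, 81, 92, 130] ⇒ [6, 32, 63, 86, 97, 135]
  IvoI TTAACTGA/3: at [8, 36, 114] ⇒ [11, 39, 117]
  GruV GGACA/3: at [21, 52, 75, 104] ⇒ [24, 55, 78, 107]

All cut coordinates (distinct, sorted): [6, 11, 24, 32, 39, 55, 63, 78, 86, 97, 107, 117, 135]

Fragments:
  [0,6): 6 bp
  [6,11): 5 bp
  [11,24): 13 bp
  [24,32): 8 bp
  [32,39): 7 bp
  [39,55): 16 bp
  [55,63): 8 bp
  [63,78): 15 bp
  [78,86): 8 bp
  [86,97): 11 bp
  [97,107): 10 bp
  [107,117): 10 bp
  [117,135): 18 bp
  [135,151): 16 bp

[5,6,7,8,8,8,10,10,11,13,15,16,16,18]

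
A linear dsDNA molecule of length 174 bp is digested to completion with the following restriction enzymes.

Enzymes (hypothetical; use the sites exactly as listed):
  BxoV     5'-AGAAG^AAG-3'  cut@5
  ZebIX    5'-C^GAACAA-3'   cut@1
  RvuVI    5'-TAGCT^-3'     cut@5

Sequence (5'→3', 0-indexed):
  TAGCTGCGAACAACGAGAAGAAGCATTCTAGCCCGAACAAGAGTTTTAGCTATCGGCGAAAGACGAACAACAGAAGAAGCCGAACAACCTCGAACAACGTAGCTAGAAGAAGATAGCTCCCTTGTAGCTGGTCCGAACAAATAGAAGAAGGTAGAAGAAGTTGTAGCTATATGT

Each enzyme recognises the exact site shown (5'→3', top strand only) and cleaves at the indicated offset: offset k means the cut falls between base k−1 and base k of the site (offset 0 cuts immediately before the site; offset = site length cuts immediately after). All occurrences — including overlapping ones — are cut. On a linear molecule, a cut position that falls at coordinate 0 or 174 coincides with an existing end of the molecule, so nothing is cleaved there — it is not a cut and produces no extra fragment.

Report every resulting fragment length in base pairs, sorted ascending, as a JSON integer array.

Per-enzyme occurrences:
  BxoV AGAAGAAG/5: at [15, 71, 104, 142, 152] ⇒ [20, 76, 109, 147, 157]
  ZebIX CGAACAA/1: at [6, 33, 63, 80, 90, 133] ⇒ [7, 34, 64, 81, 91, 134]
  RvuVI TAGCT/5: at [0, 46, 99, 113, 124, 163] ⇒ [5, 51, 104, 118, 129, 168]

All cut coordinates (distinct, sorted): [5, 7, 20, 34, 51, 64, 76, 81, 91, 104, 109, 118, 129, 134, 147, 157, 168]

Fragments:
  [0,5): 5 bp
  [5,7): 2 bp
  [7,20): 13 bp
  [20,34): 14 bp
  [34,51): 17 bp
  [51,64): 13 bp
  [64,76): 12 bp
  [76,81): 5 bp
  [81,91): 10 bp
  [91,104): 13 bp
  [104,109): 5 bp
  [109,118): 9 bp
  [118,129): 11 bp
  [129,134): 5 bp
  [134,147): 13 bp
  [147,157): 10 bp
  [157,168): 11 bp
  [168,174): 6 bp

[2,5,5,5,5,6,9,10,10,11,11,12,13,13,13,13,14,17]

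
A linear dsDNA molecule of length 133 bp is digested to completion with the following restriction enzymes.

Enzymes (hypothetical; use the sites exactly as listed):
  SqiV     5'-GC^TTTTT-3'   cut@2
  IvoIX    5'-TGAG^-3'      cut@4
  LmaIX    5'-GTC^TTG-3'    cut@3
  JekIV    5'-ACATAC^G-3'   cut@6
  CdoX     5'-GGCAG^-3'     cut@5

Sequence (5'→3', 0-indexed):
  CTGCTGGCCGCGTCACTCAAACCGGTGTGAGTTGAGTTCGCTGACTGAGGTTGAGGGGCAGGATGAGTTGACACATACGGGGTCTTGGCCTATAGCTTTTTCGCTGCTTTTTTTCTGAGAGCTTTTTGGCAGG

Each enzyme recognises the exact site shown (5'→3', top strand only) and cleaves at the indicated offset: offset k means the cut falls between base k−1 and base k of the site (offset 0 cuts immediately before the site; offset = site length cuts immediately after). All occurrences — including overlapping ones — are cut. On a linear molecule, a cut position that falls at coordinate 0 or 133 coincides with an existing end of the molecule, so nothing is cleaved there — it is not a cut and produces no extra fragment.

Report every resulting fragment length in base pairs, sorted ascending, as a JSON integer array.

[1,3,5,6,6,6,6,10,11,11,12,12,13,31]

Scan for sites:
  SqiV (GCTTTTT, off=2): starts [94, 105, 120] → cuts [96, 107, 122]
  IvoIX (TGAG, off=4): starts [27, 32, 45, 51, 63, 115] → cuts [31, 36, 49, 55, 67, 119]
  LmaIX (GTCTTG, off=3): starts [81] → cuts [84]
  JekIV (ACATACG, off=6): starts [72] → cuts [78]
  CdoX (GGCAG, off=5): starts [56, 127] → cuts [61, 132]

Pooled cuts: [31, 36, 49, 55, 61, 67, 78, 84, 96, 107, 119, 122, 132]

Fragment lengths:
  [0,31): 31 bp
  [31,36): 5 bp
  [36,49): 13 bp
  [49,55): 6 bp
  [55,61): 6 bp
  [61,67): 6 bp
  [67,78): 11 bp
  [78,84): 6 bp
  [84,96): 12 bp
  [96,107): 11 bp
  [107,119): 12 bp
  [119,122): 3 bp
  [122,132): 10 bp
  [132,133): 1 bp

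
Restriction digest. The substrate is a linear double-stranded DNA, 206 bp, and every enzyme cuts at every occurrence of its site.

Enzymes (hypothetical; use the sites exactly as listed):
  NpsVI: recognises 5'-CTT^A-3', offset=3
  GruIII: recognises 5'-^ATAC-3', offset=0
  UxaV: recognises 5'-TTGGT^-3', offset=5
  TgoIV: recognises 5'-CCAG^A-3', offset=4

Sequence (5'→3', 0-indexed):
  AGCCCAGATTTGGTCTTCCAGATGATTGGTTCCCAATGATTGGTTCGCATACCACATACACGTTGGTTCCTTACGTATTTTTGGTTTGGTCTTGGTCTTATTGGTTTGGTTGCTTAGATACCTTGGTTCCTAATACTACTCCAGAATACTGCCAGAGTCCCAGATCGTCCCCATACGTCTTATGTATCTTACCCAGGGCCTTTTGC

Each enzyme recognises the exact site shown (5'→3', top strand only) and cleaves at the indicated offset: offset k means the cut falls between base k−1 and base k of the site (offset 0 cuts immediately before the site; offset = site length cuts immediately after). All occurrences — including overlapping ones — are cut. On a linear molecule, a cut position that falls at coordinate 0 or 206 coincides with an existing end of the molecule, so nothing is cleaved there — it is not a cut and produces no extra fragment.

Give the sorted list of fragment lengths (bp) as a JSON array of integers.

Scan for sites:
  NpsVI CTTA/3: at [69, 96, 112, 178, 187] ⇒ [72, 99, 115, 181, 190]
  GruIII ATAC/0: at [48, 55, 117, 132, 145, 172] ⇒ [48, 55, 117, 132, 145, 172]
  UxaV TTGGT/5: at [9, 25, 39, 62, 80, 85, 91, 100, 105, 122] ⇒ [14, 30, 44, 67, 85, 90, 96, 105, 110, 127]
  TgoIV CCAGA/4: at [3, 17, 140, 151, 159] ⇒ [7, 21, 144, 155, 163]

Pooled cuts: [7, 14, 21, 30, 44, 48, 55, 67, 72, 85, 90, 96, 99, 105, 110, 115, 117, 127, 132, 144, 145, 155, 163, 172, 181, 190]

Fragments:
  [0,7): 7 bp
  [7,14): 7 bp
  [14,21): 7 bp
  [21,30): 9 bp
  [30,44): 14 bp
  [44,48): 4 bp
  [48,55): 7 bp
  [55,67): 12 bp
  [67,72): 5 bp
  [72,85): 13 bp
  [85,90): 5 bp
  [90,96): 6 bp
  [96,99): 3 bp
  [99,105): 6 bp
  [105,110): 5 bp
  [110,115): 5 bp
  [115,117): 2 bp
  [117,127): 10 bp
  [127,132): 5 bp
  [132,144): 12 bp
  [144,145): 1 bp
  [145,155): 10 bp
  [155,163): 8 bp
  [163,172): 9 bp
  [172,181): 9 bp
  [181,190): 9 bp
  [190,206): 16 bp

[1,2,3,4,5,5,5,5,5,6,6,7,7,7,7,8,9,9,9,9,10,10,12,12,13,14,16]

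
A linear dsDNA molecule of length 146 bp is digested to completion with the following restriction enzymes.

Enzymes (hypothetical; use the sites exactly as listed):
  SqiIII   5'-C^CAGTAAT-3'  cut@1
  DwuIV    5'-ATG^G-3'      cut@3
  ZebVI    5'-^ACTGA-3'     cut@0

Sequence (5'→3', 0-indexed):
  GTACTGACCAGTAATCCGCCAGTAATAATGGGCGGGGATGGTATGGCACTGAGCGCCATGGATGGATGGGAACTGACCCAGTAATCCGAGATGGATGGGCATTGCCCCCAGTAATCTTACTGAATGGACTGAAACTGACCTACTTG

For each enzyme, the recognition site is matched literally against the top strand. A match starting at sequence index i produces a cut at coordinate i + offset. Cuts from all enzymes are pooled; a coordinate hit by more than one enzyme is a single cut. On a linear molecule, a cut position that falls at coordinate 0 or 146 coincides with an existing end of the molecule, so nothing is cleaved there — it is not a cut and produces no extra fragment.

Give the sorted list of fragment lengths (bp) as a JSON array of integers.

Per-enzyme occurrences:
  SqiIII (CCAGTAAT, off=1): starts [7, 18, 77, 107] → cuts [8, 19, 78, 108]
  DwuIV (ATGG, off=3): starts [27, 37, 42, 57, 61, 65, 90, 94, 123] → cuts [30, 40, 45, 60, 64, 68, 93, 97, 126]
  ZebVI (ACTGA, off=0): starts [2, 47, 71, 118, 127, 133] → cuts [2, 47, 71, 118, 127, 133]

Pooled cuts: [2, 8, 19, 30, 40, 45, 47, 60, 64, 68, 71, 78, 93, 97, 108, 118, 126, 127, 133]

Fragment lengths:
  [0,2): 2 bp
  [2,8): 6 bp
  [8,19): 11 bp
  [19,30): 11 bp
  [30,40): 10 bp
  [40,45): 5 bp
  [45,47): 2 bp
  [47,60): 13 bp
  [60,64): 4 bp
  [64,68): 4 bp
  [68,71): 3 bp
  [71,78): 7 bp
  [78,93): 15 bp
  [93,97): 4 bp
  [97,108): 11 bp
  [108,118): 10 bp
  [118,126): 8 bp
  [126,127): 1 bp
  [127,133): 6 bp
  [133,146): 13 bp

[1,2,2,3,4,4,4,5,6,6,7,8,10,10,11,11,11,13,13,15]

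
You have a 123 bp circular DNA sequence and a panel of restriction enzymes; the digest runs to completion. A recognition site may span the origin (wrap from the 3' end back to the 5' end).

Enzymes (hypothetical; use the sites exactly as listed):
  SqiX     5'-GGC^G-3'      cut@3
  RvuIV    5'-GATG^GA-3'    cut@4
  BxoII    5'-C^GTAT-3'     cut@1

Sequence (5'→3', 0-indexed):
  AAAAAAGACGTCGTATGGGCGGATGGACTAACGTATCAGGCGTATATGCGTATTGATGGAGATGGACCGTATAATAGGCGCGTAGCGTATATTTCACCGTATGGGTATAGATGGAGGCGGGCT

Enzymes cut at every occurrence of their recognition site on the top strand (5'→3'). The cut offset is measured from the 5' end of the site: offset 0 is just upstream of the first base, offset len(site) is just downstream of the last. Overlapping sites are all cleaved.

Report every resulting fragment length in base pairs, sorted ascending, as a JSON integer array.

Site scan:
  SqiX (GGCG, off=3): starts [17, 38, 76, 115] → cuts [20, 41, 79, 118]
  RvuIV (GATGGA, off=4): starts [21, 54, 60, 109] → cuts [25, 58, 64, 113]
  BxoII (CGTAT, off=1): starts [11, 31, 40, 48, 67, 85, 97] → cuts [12, 32, 41, 49, 68, 86, 98]

All cut coordinates (distinct, sorted): [12, 20, 25, 32, 41, 49, 58, 64, 68, 79, 86, 98, 113, 118]

Fragments:
  12→20: 8 bp
  20→25: 5 bp
  25→32: 7 bp
  32→41: 9 bp
  41→49: 8 bp
  49→58: 9 bp
  58→64: 6 bp
  64→68: 4 bp
  68→79: 11 bp
  79→86: 7 bp
  86→98: 12 bp
  98→113: 15 bp
  113→118: 5 bp
  118→12 (wrap): 123-118+12 = 17 bp

[4,5,5,6,7,7,8,8,9,9,11,12,15,17]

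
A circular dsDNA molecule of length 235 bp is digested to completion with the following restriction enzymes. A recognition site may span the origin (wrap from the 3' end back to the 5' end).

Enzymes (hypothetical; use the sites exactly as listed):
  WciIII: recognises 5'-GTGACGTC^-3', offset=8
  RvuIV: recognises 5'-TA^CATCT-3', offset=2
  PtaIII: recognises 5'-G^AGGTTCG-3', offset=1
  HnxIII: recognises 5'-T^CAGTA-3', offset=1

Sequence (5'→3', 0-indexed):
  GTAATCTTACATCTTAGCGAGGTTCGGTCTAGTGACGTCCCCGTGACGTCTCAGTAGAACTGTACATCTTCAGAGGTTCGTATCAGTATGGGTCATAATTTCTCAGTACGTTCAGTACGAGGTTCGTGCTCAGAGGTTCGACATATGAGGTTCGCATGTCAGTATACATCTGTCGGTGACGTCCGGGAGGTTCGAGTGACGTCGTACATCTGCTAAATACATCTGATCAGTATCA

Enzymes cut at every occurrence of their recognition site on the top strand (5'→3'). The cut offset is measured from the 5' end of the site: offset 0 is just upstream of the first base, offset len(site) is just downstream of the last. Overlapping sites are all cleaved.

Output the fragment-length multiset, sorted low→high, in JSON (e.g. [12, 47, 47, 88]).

[1,3,4,6,7,7,8,9,9,10,10,11,11,12,13,13,14,14,16,17,20,20]

Scan for sites:
  WciIII (GTGACGTC, off=8): starts [31, 42, 175, 195] → cuts [39, 50, 183, 203]
  RvuIV (TACATCT, off=2): starts [7, 62, 164, 204, 217] → cuts [9, 64, 166, 206, 219]
  PtaIII (GAGGTTCG, off=1): starts [18, 72, 118, 132, 146, 186] → cuts [19, 73, 119, 133, 147, 187]
  HnxIII (TCAGTA, off=1): starts [50, 82, 102, 111, 158, 226, 232] → cuts [51, 83, 103, 112, 159, 227, 233]

All cut coordinates (distinct, sorted): [9, 19, 39, 50, 51, 64, 73, 83, 103, 112, 119, 133, 147, 159, 166, 183, 187, 203, 206, 219, 227, 233]

Fragments:
  9→19: 10 bp
  19→39: 20 bp
  39→50: 11 bp
  50→51: 1 bp
  51→64: 13 bp
  64→73: 9 bp
  73→83: 10 bp
  83→103: 20 bp
  103→112: 9 bp
  112→119: 7 bp
  119→133: 14 bp
  133→147: 14 bp
  147→159: 12 bp
  159→166: 7 bp
  166→183: 17 bp
  183→187: 4 bp
  187→203: 16 bp
  203→206: 3 bp
  206→219: 13 bp
  219→227: 8 bp
  227→233: 6 bp
  233→9 (wrap): 235-233+9 = 11 bp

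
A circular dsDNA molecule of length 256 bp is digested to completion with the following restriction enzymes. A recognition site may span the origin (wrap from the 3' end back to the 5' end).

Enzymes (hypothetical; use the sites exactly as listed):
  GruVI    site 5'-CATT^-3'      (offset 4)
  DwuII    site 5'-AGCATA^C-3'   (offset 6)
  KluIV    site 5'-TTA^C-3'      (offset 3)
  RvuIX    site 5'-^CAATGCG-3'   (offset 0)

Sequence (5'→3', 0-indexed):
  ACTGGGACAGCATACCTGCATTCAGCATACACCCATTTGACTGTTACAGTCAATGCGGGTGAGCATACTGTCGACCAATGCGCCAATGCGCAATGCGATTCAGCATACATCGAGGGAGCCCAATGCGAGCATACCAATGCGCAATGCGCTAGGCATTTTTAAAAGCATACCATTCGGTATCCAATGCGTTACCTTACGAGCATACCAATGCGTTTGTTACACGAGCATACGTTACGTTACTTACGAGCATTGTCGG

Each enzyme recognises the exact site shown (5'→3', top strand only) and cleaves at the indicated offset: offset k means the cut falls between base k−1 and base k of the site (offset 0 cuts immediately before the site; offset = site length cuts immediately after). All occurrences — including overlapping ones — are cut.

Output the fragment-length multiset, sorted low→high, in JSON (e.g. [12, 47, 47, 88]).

[1,1,4,4,5,5,5,5,7,7,7,7,8,8,8,8,8,8,9,10,10,12,13,13,14,16,17,17,19]

Site scan:
  GruVI (CATT, off=4): starts [18, 33, 153, 170, 247] → cuts [22, 37, 157, 174, 251]
  DwuII (AGCATAC, off=6): starts [8, 23, 61, 101, 127, 163, 198, 223] → cuts [14, 29, 67, 107, 133, 169, 204, 229]
  KluIV (TTAC, off=3): starts [43, 188, 193, 216, 231, 236, 240] → cuts [46, 191, 196, 219, 234, 239, 243]
  RvuIX (CAATGCG, off=0): starts [50, 75, 83, 90, 120, 134, 141, 181, 205] → cuts [50, 75, 83, 90, 120, 134, 141, 181, 205]

All cut coordinates (distinct, sorted): [14, 22, 29, 37, 46, 50, 67, 75, 83, 90, 107, 120, 133, 134, 141, 157, 169, 174, 181, 191, 196, 204, 205, 219, 229, 234, 239, 243, 251]

Fragment lengths:
  14→22: 8 bp
  22→29: 7 bp
  29→37: 8 bp
  37→46: 9 bp
  46→50: 4 bp
  50→67: 17 bp
  67→75: 8 bp
  75→83: 8 bp
  83→90: 7 bp
  90→107: 17 bp
  107→120: 13 bp
  120→133: 13 bp
  133→134: 1 bp
  134→141: 7 bp
  141→157: 16 bp
  157→169: 12 bp
  169→174: 5 bp
  174→181: 7 bp
  181→191: 10 bp
  191→196: 5 bp
  196→204: 8 bp
  204→205: 1 bp
  205→219: 14 bp
  219→229: 10 bp
  229→234: 5 bp
  234→239: 5 bp
  239→243: 4 bp
  243→251: 8 bp
  251→14 (wrap): 256-251+14 = 19 bp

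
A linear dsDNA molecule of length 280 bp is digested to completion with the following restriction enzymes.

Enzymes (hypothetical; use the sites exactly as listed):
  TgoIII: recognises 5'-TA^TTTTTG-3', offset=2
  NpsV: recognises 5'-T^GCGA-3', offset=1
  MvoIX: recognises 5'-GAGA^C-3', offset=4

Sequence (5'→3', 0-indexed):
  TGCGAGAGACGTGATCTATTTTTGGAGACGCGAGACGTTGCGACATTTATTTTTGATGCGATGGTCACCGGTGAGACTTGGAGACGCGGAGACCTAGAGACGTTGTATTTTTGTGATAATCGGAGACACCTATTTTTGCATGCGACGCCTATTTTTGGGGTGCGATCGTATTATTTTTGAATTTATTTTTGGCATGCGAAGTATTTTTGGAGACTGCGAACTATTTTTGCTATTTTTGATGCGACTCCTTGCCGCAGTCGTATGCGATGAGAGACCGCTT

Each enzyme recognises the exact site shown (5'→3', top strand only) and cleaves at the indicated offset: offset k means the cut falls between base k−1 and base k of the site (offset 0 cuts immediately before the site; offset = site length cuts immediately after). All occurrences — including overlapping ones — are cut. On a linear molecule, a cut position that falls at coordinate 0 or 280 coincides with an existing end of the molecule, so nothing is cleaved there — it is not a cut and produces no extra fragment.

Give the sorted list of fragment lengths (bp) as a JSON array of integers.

[1,2,4,6,6,7,7,8,8,8,8,8,8,8,8,9,9,9,10,10,10,10,10,10,11,12,12,19,19,23]

Site scan:
  TgoIII TATTTTTG/2: at [16, 47, 105, 130, 149, 171, 183, 201, 221, 230] ⇒ [18, 49, 107, 132, 151, 173, 185, 203, 223, 232]
  NpsV TGCGA/1: at [0, 38, 56, 140, 160, 194, 214, 239, 262] ⇒ [1, 39, 57, 141, 161, 195, 215, 240, 263]
  MvoIX GAGAC/4: at [5, 24, 31, 72, 80, 88, 96, 122, 209, 270] ⇒ [9, 28, 35, 76, 84, 92, 100, 126, 213, 274]

All cut coordinates (distinct, sorted): [1, 9, 18, 28, 35, 39, 49, 57, 76, 84, 92, 100, 107, 126, 132, 141, 151, 161, 173, 185, 195, 203, 213, 215, 223, 232, 240, 263, 274]

Fragments:
  [0,1): 1 bp
  [1,9): 8 bp
  [9,18): 9 bp
  [18,28): 10 bp
  [28,35): 7 bp
  [35,39): 4 bp
  [39,49): 10 bp
  [49,57): 8 bp
  [57,76): 19 bp
  [76,84): 8 bp
  [84,92): 8 bp
  [92,100): 8 bp
  [100,107): 7 bp
  [107,126): 19 bp
  [126,132): 6 bp
  [132,141): 9 bp
  [141,151): 10 bp
  [151,161): 10 bp
  [161,173): 12 bp
  [173,185): 12 bp
  [185,195): 10 bp
  [195,203): 8 bp
  [203,213): 10 bp
  [213,215): 2 bp
  [215,223): 8 bp
  [223,232): 9 bp
  [232,240): 8 bp
  [240,263): 23 bp
  [263,274): 11 bp
  [274,280): 6 bp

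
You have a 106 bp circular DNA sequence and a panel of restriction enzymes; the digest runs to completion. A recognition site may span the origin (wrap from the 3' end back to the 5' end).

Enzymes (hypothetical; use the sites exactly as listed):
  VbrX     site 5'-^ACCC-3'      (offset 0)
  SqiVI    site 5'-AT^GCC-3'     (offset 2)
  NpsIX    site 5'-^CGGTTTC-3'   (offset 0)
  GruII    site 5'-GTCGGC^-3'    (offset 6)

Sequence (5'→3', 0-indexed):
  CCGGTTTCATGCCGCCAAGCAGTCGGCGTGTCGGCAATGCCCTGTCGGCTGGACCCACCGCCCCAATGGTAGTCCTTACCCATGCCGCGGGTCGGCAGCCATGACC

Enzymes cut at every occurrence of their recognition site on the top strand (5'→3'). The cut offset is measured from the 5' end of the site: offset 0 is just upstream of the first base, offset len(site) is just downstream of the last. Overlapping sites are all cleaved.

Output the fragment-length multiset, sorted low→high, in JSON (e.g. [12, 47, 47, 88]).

[3,3,4,6,7,8,9,11,13,17,25]

Per-enzyme occurrences:
  VbrX ACCC/0: at [52, 77, 103] ⇒ [52, 77, 103]
  SqiVI ATGCC/2: at [8, 36, 81] ⇒ [10, 38, 83]
  NpsIX CGGTTTC/0: at [1] ⇒ [1]
  GruII GTCGGC/6: at [21, 29, 43, 90] ⇒ [27, 35, 49, 96]

All cut coordinates (distinct, sorted): [1, 10, 27, 35, 38, 49, 52, 77, 83, 96, 103]

Fragment lengths:
  1→10: 9 bp
  10→27: 17 bp
  27→35: 8 bp
  35→38: 3 bp
  38→49: 11 bp
  49→52: 3 bp
  52→77: 25 bp
  77→83: 6 bp
  83→96: 13 bp
  96→103: 7 bp
  103→1 (wrap): 106-103+1 = 4 bp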